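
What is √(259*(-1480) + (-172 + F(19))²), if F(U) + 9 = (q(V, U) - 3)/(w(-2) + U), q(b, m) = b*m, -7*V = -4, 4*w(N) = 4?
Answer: 33*I*√252479/28 ≈ 592.2*I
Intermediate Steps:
w(N) = 1 (w(N) = (¼)*4 = 1)
V = 4/7 (V = -⅐*(-4) = 4/7 ≈ 0.57143)
F(U) = -9 + (-3 + 4*U/7)/(1 + U) (F(U) = -9 + (4*U/7 - 3)/(1 + U) = -9 + (-3 + 4*U/7)/(1 + U))
√(259*(-1480) + (-172 + F(19))²) = √(259*(-1480) + (-172 + (-84 - 59*19)/(7*(1 + 19)))²) = √(-383320 + (-172 + (⅐)*(-84 - 1121)/20)²) = √(-383320 + (-172 + (⅐)*(1/20)*(-1205))²) = √(-383320 + (-172 - 241/28)²) = √(-383320 + (-5057/28)²) = √(-383320 + 25573249/784) = √(-274949631/784) = 33*I*√252479/28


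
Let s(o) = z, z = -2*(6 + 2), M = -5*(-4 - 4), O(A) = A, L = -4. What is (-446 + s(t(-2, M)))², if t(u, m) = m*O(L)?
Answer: 213444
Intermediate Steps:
M = 40 (M = -5*(-8) = 40)
t(u, m) = -4*m (t(u, m) = m*(-4) = -4*m)
z = -16 (z = -2*8 = -16)
s(o) = -16
(-446 + s(t(-2, M)))² = (-446 - 16)² = (-462)² = 213444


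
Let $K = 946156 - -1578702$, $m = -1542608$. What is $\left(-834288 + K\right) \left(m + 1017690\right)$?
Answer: $-887410623260$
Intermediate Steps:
$K = 2524858$ ($K = 946156 + 1578702 = 2524858$)
$\left(-834288 + K\right) \left(m + 1017690\right) = \left(-834288 + 2524858\right) \left(-1542608 + 1017690\right) = 1690570 \left(-524918\right) = -887410623260$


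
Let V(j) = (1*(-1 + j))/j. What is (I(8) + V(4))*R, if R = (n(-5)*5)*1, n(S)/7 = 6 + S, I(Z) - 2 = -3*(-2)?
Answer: 1225/4 ≈ 306.25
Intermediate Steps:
I(Z) = 8 (I(Z) = 2 - 3*(-2) = 2 + 6 = 8)
V(j) = (-1 + j)/j
n(S) = 42 + 7*S (n(S) = 7*(6 + S) = 42 + 7*S)
R = 35 (R = ((42 + 7*(-5))*5)*1 = ((42 - 35)*5)*1 = (7*5)*1 = 35*1 = 35)
(I(8) + V(4))*R = (8 + (-1 + 4)/4)*35 = (8 + (¼)*3)*35 = (8 + ¾)*35 = (35/4)*35 = 1225/4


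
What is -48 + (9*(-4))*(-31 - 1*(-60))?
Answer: -1092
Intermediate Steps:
-48 + (9*(-4))*(-31 - 1*(-60)) = -48 - 36*(-31 + 60) = -48 - 36*29 = -48 - 1044 = -1092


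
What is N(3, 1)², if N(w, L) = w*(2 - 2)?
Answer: 0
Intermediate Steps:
N(w, L) = 0 (N(w, L) = w*0 = 0)
N(3, 1)² = 0² = 0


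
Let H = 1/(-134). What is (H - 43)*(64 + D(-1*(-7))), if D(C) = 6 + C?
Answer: -443751/134 ≈ -3311.6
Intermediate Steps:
H = -1/134 ≈ -0.0074627
(H - 43)*(64 + D(-1*(-7))) = (-1/134 - 43)*(64 + (6 - 1*(-7))) = -5763*(64 + (6 + 7))/134 = -5763*(64 + 13)/134 = -5763/134*77 = -443751/134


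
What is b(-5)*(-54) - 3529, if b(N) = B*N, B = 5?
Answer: -2179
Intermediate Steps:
b(N) = 5*N
b(-5)*(-54) - 3529 = (5*(-5))*(-54) - 3529 = -25*(-54) - 3529 = 1350 - 3529 = -2179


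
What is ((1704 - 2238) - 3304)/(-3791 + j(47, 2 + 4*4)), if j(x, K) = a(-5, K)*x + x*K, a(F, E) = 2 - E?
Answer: 3838/3697 ≈ 1.0381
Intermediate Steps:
j(x, K) = K*x + x*(2 - K) (j(x, K) = (2 - K)*x + x*K = x*(2 - K) + K*x = K*x + x*(2 - K))
((1704 - 2238) - 3304)/(-3791 + j(47, 2 + 4*4)) = ((1704 - 2238) - 3304)/(-3791 + 2*47) = (-534 - 3304)/(-3791 + 94) = -3838/(-3697) = -3838*(-1/3697) = 3838/3697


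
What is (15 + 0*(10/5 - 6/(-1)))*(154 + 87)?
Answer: 3615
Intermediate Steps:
(15 + 0*(10/5 - 6/(-1)))*(154 + 87) = (15 + 0*(10*(1/5) - 6*(-1)))*241 = (15 + 0*(2 + 6))*241 = (15 + 0*8)*241 = (15 + 0)*241 = 15*241 = 3615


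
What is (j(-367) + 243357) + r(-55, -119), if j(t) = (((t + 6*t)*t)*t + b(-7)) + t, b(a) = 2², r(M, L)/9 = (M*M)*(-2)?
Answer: -345827497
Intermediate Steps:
r(M, L) = -18*M² (r(M, L) = 9*((M*M)*(-2)) = 9*(M²*(-2)) = 9*(-2*M²) = -18*M²)
b(a) = 4
j(t) = 4 + t + 7*t³ (j(t) = (((t + 6*t)*t)*t + 4) + t = (((7*t)*t)*t + 4) + t = ((7*t²)*t + 4) + t = (7*t³ + 4) + t = (4 + 7*t³) + t = 4 + t + 7*t³)
(j(-367) + 243357) + r(-55, -119) = ((4 - 367 + 7*(-367)³) + 243357) - 18*(-55)² = ((4 - 367 + 7*(-49430863)) + 243357) - 18*3025 = ((4 - 367 - 346016041) + 243357) - 54450 = (-346016404 + 243357) - 54450 = -345773047 - 54450 = -345827497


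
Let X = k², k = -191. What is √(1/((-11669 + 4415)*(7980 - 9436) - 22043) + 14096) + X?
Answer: 36481 + √1565882119820678037/10539781 ≈ 36600.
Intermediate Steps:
X = 36481 (X = (-191)² = 36481)
√(1/((-11669 + 4415)*(7980 - 9436) - 22043) + 14096) + X = √(1/((-11669 + 4415)*(7980 - 9436) - 22043) + 14096) + 36481 = √(1/(-7254*(-1456) - 22043) + 14096) + 36481 = √(1/(10561824 - 22043) + 14096) + 36481 = √(1/10539781 + 14096) + 36481 = √(148568752977/10539781) + 36481 = √1565882119820678037/10539781 + 36481 = 36481 + √1565882119820678037/10539781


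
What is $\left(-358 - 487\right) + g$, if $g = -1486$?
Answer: $-2331$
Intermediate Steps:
$\left(-358 - 487\right) + g = \left(-358 - 487\right) - 1486 = -845 - 1486 = -2331$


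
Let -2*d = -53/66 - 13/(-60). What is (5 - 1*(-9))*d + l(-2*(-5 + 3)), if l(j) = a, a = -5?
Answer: -197/220 ≈ -0.89545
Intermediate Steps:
d = 129/440 (d = -(-53/66 - 13/(-60))/2 = -(-53*1/66 - 13*(-1/60))/2 = -(-53/66 + 13/60)/2 = -1/2*(-129/220) = 129/440 ≈ 0.29318)
l(j) = -5
(5 - 1*(-9))*d + l(-2*(-5 + 3)) = (5 - 1*(-9))*(129/440) - 5 = (5 + 9)*(129/440) - 5 = 14*(129/440) - 5 = 903/220 - 5 = -197/220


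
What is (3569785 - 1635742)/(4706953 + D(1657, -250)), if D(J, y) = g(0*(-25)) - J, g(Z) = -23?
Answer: 1934043/4705273 ≈ 0.41104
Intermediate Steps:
D(J, y) = -23 - J
(3569785 - 1635742)/(4706953 + D(1657, -250)) = (3569785 - 1635742)/(4706953 + (-23 - 1*1657)) = 1934043/(4706953 + (-23 - 1657)) = 1934043/(4706953 - 1680) = 1934043/4705273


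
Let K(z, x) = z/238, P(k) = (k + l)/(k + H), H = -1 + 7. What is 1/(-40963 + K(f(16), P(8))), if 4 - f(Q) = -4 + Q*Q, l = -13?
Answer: -119/4874721 ≈ -2.4412e-5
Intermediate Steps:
f(Q) = 8 - Q² (f(Q) = 4 - (-4 + Q*Q) = 4 - (-4 + Q²) = 4 + (4 - Q²) = 8 - Q²)
H = 6
P(k) = (-13 + k)/(6 + k) (P(k) = (k - 13)/(k + 6) = (-13 + k)/(6 + k))
K(z, x) = z/238 (K(z, x) = z*(1/238) = z/238)
1/(-40963 + K(f(16), P(8))) = 1/(-40963 + (8 - 1*16²)/238) = 1/(-40963 + (8 - 1*256)/238) = 1/(-40963 + (8 - 256)/238) = 1/(-40963 + (1/238)*(-248)) = 1/(-40963 - 124/119) = 1/(-4874721/119) = -119/4874721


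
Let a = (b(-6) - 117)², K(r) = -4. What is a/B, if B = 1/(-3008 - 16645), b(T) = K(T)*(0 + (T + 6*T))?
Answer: -51117453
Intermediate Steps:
b(T) = -28*T (b(T) = -4*(0 + (T + 6*T)) = -4*(0 + 7*T) = -28*T)
B = -1/19653 (B = 1/(-19653) = -1/19653 ≈ -5.0883e-5)
a = 2601 (a = (-28*(-6) - 117)² = (168 - 117)² = 51² = 2601)
a/B = 2601/(-1/19653) = 2601*(-19653) = -51117453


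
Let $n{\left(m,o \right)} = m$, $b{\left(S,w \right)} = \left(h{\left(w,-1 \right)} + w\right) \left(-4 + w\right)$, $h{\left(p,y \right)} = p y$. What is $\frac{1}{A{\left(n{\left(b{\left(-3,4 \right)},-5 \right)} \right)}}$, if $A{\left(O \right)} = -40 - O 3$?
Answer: $- \frac{1}{40} \approx -0.025$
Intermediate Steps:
$b{\left(S,w \right)} = 0$ ($b{\left(S,w \right)} = \left(w \left(-1\right) + w\right) \left(-4 + w\right) = \left(- w + w\right) \left(-4 + w\right) = 0 \left(-4 + w\right) = 0$)
$A{\left(O \right)} = -40 - 3 O$
$\frac{1}{A{\left(n{\left(b{\left(-3,4 \right)},-5 \right)} \right)}} = \frac{1}{-40 - 0} = \frac{1}{-40 + 0} = \frac{1}{-40} = - \frac{1}{40}$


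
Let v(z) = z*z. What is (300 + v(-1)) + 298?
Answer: 599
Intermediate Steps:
v(z) = z**2
(300 + v(-1)) + 298 = (300 + (-1)**2) + 298 = (300 + 1) + 298 = 301 + 298 = 599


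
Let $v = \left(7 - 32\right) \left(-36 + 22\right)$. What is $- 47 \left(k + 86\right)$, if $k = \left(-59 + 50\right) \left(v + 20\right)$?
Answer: $152468$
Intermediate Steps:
$v = 350$ ($v = \left(-25\right) \left(-14\right) = 350$)
$k = -3330$ ($k = \left(-59 + 50\right) \left(350 + 20\right) = \left(-9\right) 370 = -3330$)
$- 47 \left(k + 86\right) = - 47 \left(-3330 + 86\right) = \left(-47\right) \left(-3244\right) = 152468$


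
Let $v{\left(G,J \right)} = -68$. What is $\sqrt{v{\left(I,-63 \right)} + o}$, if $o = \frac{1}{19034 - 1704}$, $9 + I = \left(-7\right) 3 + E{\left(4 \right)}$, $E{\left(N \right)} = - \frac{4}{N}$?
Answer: $\frac{i \sqrt{20422347870}}{17330} \approx 8.2462 i$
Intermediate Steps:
$I = -31$ ($I = -9 - \left(21 + \frac{4}{4}\right) = -9 - 22 = -31$)
$o = \frac{1}{17330} \approx 5.7703 \cdot 10^{-5}$
$\sqrt{v{\left(I,-63 \right)} + o} = \sqrt{-68 + \frac{1}{17330}} = \sqrt{- \frac{1178439}{17330}} = \frac{i \sqrt{20422347870}}{17330}$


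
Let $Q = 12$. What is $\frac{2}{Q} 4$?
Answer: $\frac{2}{3} \approx 0.66667$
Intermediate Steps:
$\frac{2}{Q} 4 = \frac{2}{12} \cdot 4 = 2 \cdot \frac{1}{12} \cdot 4 = \frac{1}{6} \cdot 4 = \frac{2}{3}$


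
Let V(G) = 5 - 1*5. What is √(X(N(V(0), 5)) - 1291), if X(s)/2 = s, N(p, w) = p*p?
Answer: I*√1291 ≈ 35.93*I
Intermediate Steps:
V(G) = 0 (V(G) = 5 - 5 = 0)
N(p, w) = p²
X(s) = 2*s
√(X(N(V(0), 5)) - 1291) = √(2*0² - 1291) = √(2*0 - 1291) = √(0 - 1291) = √(-1291) = I*√1291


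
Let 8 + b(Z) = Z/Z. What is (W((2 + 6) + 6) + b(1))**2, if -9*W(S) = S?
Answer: 5929/81 ≈ 73.198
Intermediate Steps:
b(Z) = -7 (b(Z) = -8 + Z/Z = -8 + 1 = -7)
W(S) = -S/9
(W((2 + 6) + 6) + b(1))**2 = (-((2 + 6) + 6)/9 - 7)**2 = (-(8 + 6)/9 - 7)**2 = (-1/9*14 - 7)**2 = (-14/9 - 7)**2 = (-77/9)**2 = 5929/81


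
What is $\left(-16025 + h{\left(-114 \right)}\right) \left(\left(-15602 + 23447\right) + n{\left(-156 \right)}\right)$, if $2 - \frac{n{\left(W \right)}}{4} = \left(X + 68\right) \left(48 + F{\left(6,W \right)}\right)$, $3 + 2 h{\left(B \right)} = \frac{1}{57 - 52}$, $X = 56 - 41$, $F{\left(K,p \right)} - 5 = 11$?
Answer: $214673628$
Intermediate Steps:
$F{\left(K,p \right)} = 16$ ($F{\left(K,p \right)} = 5 + 11 = 16$)
$X = 15$
$h{\left(B \right)} = - \frac{7}{5}$ ($h{\left(B \right)} = - \frac{3}{2} + \frac{1}{2 \left(57 - 52\right)} = - \frac{3}{2} + \frac{1}{2 \cdot 5} = - \frac{3}{2} + \frac{1}{2} \cdot \frac{1}{5} = - \frac{3}{2} + \frac{1}{10} = - \frac{7}{5}$)
$n{\left(W \right)} = -21240$ ($n{\left(W \right)} = 8 - 4 \left(15 + 68\right) \left(48 + 16\right) = 8 - 4 \cdot 83 \cdot 64 = 8 - 21248 = -21240$)
$\left(-16025 + h{\left(-114 \right)}\right) \left(\left(-15602 + 23447\right) + n{\left(-156 \right)}\right) = \left(-16025 - \frac{7}{5}\right) \left(\left(-15602 + 23447\right) - 21240\right) = - \frac{80132 \left(7845 - 21240\right)}{5} = \left(- \frac{80132}{5}\right) \left(-13395\right) = 214673628$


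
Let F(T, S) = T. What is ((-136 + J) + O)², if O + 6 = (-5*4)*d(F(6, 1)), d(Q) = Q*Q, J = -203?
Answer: 1134225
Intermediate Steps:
d(Q) = Q²
O = -726 (O = -6 - 5*4*6² = -6 - 20*36 = -6 - 720 = -726)
((-136 + J) + O)² = ((-136 - 203) - 726)² = (-339 - 726)² = (-1065)² = 1134225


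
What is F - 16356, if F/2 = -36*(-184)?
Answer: -3108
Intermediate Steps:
F = 13248 (F = 2*(-36*(-184)) = 2*6624 = 13248)
F - 16356 = 13248 - 16356 = -3108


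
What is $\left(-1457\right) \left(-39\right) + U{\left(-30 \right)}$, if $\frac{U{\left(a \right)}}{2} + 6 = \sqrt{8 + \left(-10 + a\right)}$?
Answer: $56811 + 8 i \sqrt{2} \approx 56811.0 + 11.314 i$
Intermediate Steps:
$U{\left(a \right)} = -12 + 2 \sqrt{-2 + a}$ ($U{\left(a \right)} = -12 + 2 \sqrt{8 + \left(-10 + a\right)} = -12 + 2 \sqrt{-2 + a}$)
$\left(-1457\right) \left(-39\right) + U{\left(-30 \right)} = \left(-1457\right) \left(-39\right) - \left(12 - 2 \sqrt{-2 - 30}\right) = 56823 - \left(12 - 2 \sqrt{-32}\right) = 56823 - \left(12 - 2 \cdot 4 i \sqrt{2}\right) = 56823 - \left(12 - 8 i \sqrt{2}\right) = 56811 + 8 i \sqrt{2}$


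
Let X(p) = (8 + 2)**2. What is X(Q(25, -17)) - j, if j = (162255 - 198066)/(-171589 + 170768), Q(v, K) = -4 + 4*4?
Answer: 46289/821 ≈ 56.381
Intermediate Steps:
Q(v, K) = 12 (Q(v, K) = -4 + 16 = 12)
X(p) = 100 (X(p) = 10**2 = 100)
j = 35811/821 (j = -35811/(-821) = -35811*(-1/821) = 35811/821 ≈ 43.619)
X(Q(25, -17)) - j = 100 - 1*35811/821 = 100 - 35811/821 = 46289/821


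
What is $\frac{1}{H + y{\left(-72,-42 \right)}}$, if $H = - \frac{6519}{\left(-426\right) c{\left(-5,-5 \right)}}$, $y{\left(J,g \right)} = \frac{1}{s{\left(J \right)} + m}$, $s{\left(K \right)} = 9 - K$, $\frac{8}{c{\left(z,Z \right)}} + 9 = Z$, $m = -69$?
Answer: $- \frac{1704}{45491} \approx -0.037458$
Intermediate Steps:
$c{\left(z,Z \right)} = \frac{8}{-9 + Z}$
$y{\left(J,g \right)} = \frac{1}{-60 - J}$ ($y{\left(J,g \right)} = \frac{1}{\left(9 - J\right) - 69} = \frac{1}{-60 - J}$)
$H = - \frac{15211}{568}$ ($H = - \frac{6519}{\left(-426\right) \frac{8}{-9 - 5}} = - \frac{6519}{\left(-426\right) \frac{8}{-14}} = - \frac{6519}{\left(-426\right) 8 \left(- \frac{1}{14}\right)} = - \frac{6519}{\left(-426\right) \left(- \frac{4}{7}\right)} = - \frac{6519}{\frac{1704}{7}} = \left(-6519\right) \frac{7}{1704} = - \frac{15211}{568} \approx -26.78$)
$\frac{1}{H + y{\left(-72,-42 \right)}} = \frac{1}{- \frac{15211}{568} - \frac{1}{60 - 72}} = \frac{1}{- \frac{15211}{568} - \frac{1}{-12}} = \frac{1}{- \frac{15211}{568} - - \frac{1}{12}} = \frac{1}{- \frac{15211}{568} + \frac{1}{12}} = \frac{1}{- \frac{45491}{1704}} = - \frac{1704}{45491}$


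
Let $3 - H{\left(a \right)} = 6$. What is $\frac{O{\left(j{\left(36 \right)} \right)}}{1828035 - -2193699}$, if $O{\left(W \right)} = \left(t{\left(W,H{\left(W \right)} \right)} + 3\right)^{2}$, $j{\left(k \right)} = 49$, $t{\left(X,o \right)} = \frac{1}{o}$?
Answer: $\frac{32}{18097803} \approx 1.7682 \cdot 10^{-6}$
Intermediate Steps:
$H{\left(a \right)} = -3$ ($H{\left(a \right)} = 3 - 6 = -3$)
$O{\left(W \right)} = \frac{64}{9}$ ($O{\left(W \right)} = \left(\frac{1}{-3} + 3\right)^{2} = \left(- \frac{1}{3} + 3\right)^{2} = \left(\frac{8}{3}\right)^{2} = \frac{64}{9}$)
$\frac{O{\left(j{\left(36 \right)} \right)}}{1828035 - -2193699} = \frac{64}{9 \left(1828035 - -2193699\right)} = \frac{64}{9 \left(1828035 + 2193699\right)} = \frac{64}{9 \cdot 4021734} = \frac{64}{9} \cdot \frac{1}{4021734} = \frac{32}{18097803}$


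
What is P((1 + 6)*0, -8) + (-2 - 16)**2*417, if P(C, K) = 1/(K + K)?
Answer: 2161727/16 ≈ 1.3511e+5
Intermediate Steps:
P(C, K) = 1/(2*K)
P((1 + 6)*0, -8) + (-2 - 16)**2*417 = (1/2)/(-8) + (-2 - 16)**2*417 = (1/2)*(-1/8) + (-18)**2*417 = -1/16 + 324*417 = -1/16 + 135108 = 2161727/16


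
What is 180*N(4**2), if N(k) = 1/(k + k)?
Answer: 45/8 ≈ 5.6250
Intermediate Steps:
N(k) = 1/(2*k)
180*N(4**2) = 180*(1/(2*(4**2))) = 180*((1/2)/16) = 180*((1/2)*(1/16)) = 180*(1/32) = 45/8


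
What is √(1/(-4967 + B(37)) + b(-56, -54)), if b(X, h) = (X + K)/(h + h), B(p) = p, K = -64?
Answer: √243004630/14790 ≈ 1.0540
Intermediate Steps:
b(X, h) = (-64 + X)/(2*h) (b(X, h) = (X - 64)/(h + h) = (-64 + X)/((2*h)) = (-64 + X)*(1/(2*h)) = (-64 + X)/(2*h))
√(1/(-4967 + B(37)) + b(-56, -54)) = √(1/(-4967 + 37) + (½)*(-64 - 56)/(-54)) = √(1/(-4930) + (½)*(-1/54)*(-120)) = √(-1/4930 + 10/9) = √(49291/44370) = √243004630/14790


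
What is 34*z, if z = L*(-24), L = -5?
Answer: 4080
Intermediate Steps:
z = 120 (z = -5*(-24) = 120)
34*z = 34*120 = 4080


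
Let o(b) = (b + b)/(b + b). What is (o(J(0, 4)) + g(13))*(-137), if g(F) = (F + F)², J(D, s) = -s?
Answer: -92749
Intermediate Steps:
o(b) = 1 (o(b) = (2*b)/((2*b)) = (2*b)*(1/(2*b)) = 1)
g(F) = 4*F² (g(F) = (2*F)² = 4*F²)
(o(J(0, 4)) + g(13))*(-137) = (1 + 4*13²)*(-137) = (1 + 4*169)*(-137) = (1 + 676)*(-137) = 677*(-137) = -92749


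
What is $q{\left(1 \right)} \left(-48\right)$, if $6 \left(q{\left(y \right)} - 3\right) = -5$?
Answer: $-104$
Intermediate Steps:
$q{\left(y \right)} = \frac{13}{6}$ ($q{\left(y \right)} = 3 + \frac{1}{6} \left(-5\right) = 3 - \frac{5}{6} = \frac{13}{6}$)
$q{\left(1 \right)} \left(-48\right) = \frac{13}{6} \left(-48\right) = -104$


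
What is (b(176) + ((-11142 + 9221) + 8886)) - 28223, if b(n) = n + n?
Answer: -20906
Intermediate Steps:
b(n) = 2*n
(b(176) + ((-11142 + 9221) + 8886)) - 28223 = (2*176 + ((-11142 + 9221) + 8886)) - 28223 = (352 + (-1921 + 8886)) - 28223 = (352 + 6965) - 28223 = 7317 - 28223 = -20906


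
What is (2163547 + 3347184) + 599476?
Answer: 6110207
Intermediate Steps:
(2163547 + 3347184) + 599476 = 5510731 + 599476 = 6110207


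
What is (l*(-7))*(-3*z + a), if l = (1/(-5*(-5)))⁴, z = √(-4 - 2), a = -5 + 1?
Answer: 28/390625 + 21*I*√6/390625 ≈ 7.168e-5 + 0.00013168*I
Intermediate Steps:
a = -4
z = I*√6 (z = √(-6) = I*√6 ≈ 2.4495*I)
l = 1/390625 (l = (1/25)⁴ = 1/390625 ≈ 2.5600e-6)
(l*(-7))*(-3*z + a) = ((1/390625)*(-7))*(-3*I*√6 - 4) = -7*(-3*I*√6 - 4)/390625 = -7*(-4 - 3*I*√6)/390625 = 28/390625 + 21*I*√6/390625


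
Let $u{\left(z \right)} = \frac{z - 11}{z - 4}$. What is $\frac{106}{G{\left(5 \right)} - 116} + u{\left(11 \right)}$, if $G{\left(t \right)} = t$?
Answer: $- \frac{106}{111} \approx -0.95496$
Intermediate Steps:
$u{\left(z \right)} = \frac{-11 + z}{-4 + z}$
$\frac{106}{G{\left(5 \right)} - 116} + u{\left(11 \right)} = \frac{106}{5 - 116} + \frac{-11 + 11}{-4 + 11} = \frac{106}{-111} + \frac{1}{7} \cdot 0 = 106 \left(- \frac{1}{111}\right) + \frac{1}{7} \cdot 0 = - \frac{106}{111} + 0 = - \frac{106}{111}$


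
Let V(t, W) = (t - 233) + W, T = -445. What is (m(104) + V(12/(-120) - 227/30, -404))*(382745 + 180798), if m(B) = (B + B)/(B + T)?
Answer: -372004878074/1023 ≈ -3.6364e+8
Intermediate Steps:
V(t, W) = -233 + W + t (V(t, W) = (-233 + t) + W = -233 + W + t)
m(B) = 2*B/(-445 + B) (m(B) = (B + B)/(B - 445) = (2*B)/(-445 + B) = 2*B/(-445 + B))
(m(104) + V(12/(-120) - 227/30, -404))*(382745 + 180798) = (2*104/(-445 + 104) + (-233 - 404 + (12/(-120) - 227/30)))*(382745 + 180798) = (2*104/(-341) + (-233 - 404 + (12*(-1/120) - 227*1/30)))*563543 = (2*104*(-1/341) + (-233 - 404 + (-⅒ - 227/30)))*563543 = (-208/341 + (-233 - 404 - 23/3))*563543 = (-208/341 - 1934/3)*563543 = -660118/1023*563543 = -372004878074/1023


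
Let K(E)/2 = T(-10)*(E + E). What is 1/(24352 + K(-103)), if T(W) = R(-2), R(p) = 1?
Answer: 1/23940 ≈ 4.1771e-5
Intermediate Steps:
T(W) = 1
K(E) = 4*E (K(E) = 2*(1*(E + E)) = 2*(1*(2*E)) = 2*(2*E) = 4*E)
1/(24352 + K(-103)) = 1/(24352 + 4*(-103)) = 1/(24352 - 412) = 1/23940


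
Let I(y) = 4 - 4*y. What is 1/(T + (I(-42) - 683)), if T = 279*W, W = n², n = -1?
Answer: -1/232 ≈ -0.0043103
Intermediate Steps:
W = 1 (W = (-1)² = 1)
T = 279 (T = 279*1 = 279)
1/(T + (I(-42) - 683)) = 1/(279 + ((4 - 4*(-42)) - 683)) = 1/(279 + ((4 + 168) - 683)) = 1/(279 + (172 - 683)) = 1/(279 - 511) = 1/(-232) = -1/232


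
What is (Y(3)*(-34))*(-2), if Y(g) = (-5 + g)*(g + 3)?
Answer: -816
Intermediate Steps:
Y(g) = (-5 + g)*(3 + g)
(Y(3)*(-34))*(-2) = ((-15 + 3**2 - 2*3)*(-34))*(-2) = ((-15 + 9 - 6)*(-34))*(-2) = -12*(-34)*(-2) = 408*(-2) = -816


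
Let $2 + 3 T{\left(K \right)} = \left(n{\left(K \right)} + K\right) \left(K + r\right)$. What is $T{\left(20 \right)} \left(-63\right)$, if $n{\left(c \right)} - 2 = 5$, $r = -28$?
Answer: $4578$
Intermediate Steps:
$n{\left(c \right)} = 7$ ($n{\left(c \right)} = 2 + 5 = 7$)
$T{\left(K \right)} = - \frac{2}{3} + \frac{\left(-28 + K\right) \left(7 + K\right)}{3}$ ($T{\left(K \right)} = - \frac{2}{3} + \frac{\left(7 + K\right) \left(K - 28\right)}{3} = - \frac{2}{3} + \frac{\left(7 + K\right) \left(-28 + K\right)}{3} = - \frac{2}{3} + \frac{\left(-28 + K\right) \left(7 + K\right)}{3}$)
$T{\left(20 \right)} \left(-63\right) = \left(-66 - 140 + \frac{20^{2}}{3}\right) \left(-63\right) = \left(-66 - 140 + \frac{1}{3} \cdot 400\right) \left(-63\right) = \left(-66 - 140 + \frac{400}{3}\right) \left(-63\right) = \left(- \frac{218}{3}\right) \left(-63\right) = 4578$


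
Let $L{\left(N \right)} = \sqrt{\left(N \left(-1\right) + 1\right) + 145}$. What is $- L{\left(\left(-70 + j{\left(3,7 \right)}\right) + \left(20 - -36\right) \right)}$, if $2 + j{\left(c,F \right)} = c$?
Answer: $- \sqrt{159} \approx -12.61$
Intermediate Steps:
$j{\left(c,F \right)} = -2 + c$
$L{\left(N \right)} = \sqrt{146 - N}$ ($L{\left(N \right)} = \sqrt{\left(- N + 1\right) + 145} = \sqrt{\left(1 - N\right) + 145} = \sqrt{146 - N}$)
$- L{\left(\left(-70 + j{\left(3,7 \right)}\right) + \left(20 - -36\right) \right)} = - \sqrt{146 - \left(\left(-70 + \left(-2 + 3\right)\right) + \left(20 - -36\right)\right)} = - \sqrt{146 - \left(\left(-70 + 1\right) + \left(20 + 36\right)\right)} = - \sqrt{146 - \left(-69 + 56\right)} = - \sqrt{146 - -13} = - \sqrt{146 + 13} = - \sqrt{159}$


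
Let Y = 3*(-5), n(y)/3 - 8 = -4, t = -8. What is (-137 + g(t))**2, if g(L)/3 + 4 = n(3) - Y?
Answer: 4624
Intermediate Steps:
n(y) = 12 (n(y) = 24 + 3*(-4) = 24 - 12 = 12)
Y = -15
g(L) = 69 (g(L) = -12 + 3*(12 - 1*(-15)) = -12 + 3*(12 + 15) = -12 + 3*27 = -12 + 81 = 69)
(-137 + g(t))**2 = (-137 + 69)**2 = (-68)**2 = 4624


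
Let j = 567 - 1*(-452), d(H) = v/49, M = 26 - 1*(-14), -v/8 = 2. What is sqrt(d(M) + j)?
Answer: sqrt(49915)/7 ≈ 31.917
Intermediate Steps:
v = -16 (v = -8*2 = -16)
M = 40 (M = 26 + 14 = 40)
d(H) = -16/49
j = 1019 (j = 567 + 452 = 1019)
sqrt(d(M) + j) = sqrt(-16/49 + 1019) = sqrt(49915/49) = sqrt(49915)/7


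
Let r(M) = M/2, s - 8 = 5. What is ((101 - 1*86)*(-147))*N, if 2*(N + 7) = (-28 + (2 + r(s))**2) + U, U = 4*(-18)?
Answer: 368235/8 ≈ 46029.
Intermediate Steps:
s = 13 (s = 8 + 5 = 13)
r(M) = M/2 (r(M) = M*(1/2) = M/2)
U = -72
N = -167/8 (N = -7 + ((-28 + (2 + (1/2)*13)**2) - 72)/2 = -7 + ((-28 + (2 + 13/2)**2) - 72)/2 = -7 + ((-28 + (17/2)**2) - 72)/2 = -7 + ((-28 + 289/4) - 72)/2 = -7 + (177/4 - 72)/2 = -7 + (1/2)*(-111/4) = -7 - 111/8 = -167/8 ≈ -20.875)
((101 - 1*86)*(-147))*N = ((101 - 1*86)*(-147))*(-167/8) = ((101 - 86)*(-147))*(-167/8) = (15*(-147))*(-167/8) = -2205*(-167/8) = 368235/8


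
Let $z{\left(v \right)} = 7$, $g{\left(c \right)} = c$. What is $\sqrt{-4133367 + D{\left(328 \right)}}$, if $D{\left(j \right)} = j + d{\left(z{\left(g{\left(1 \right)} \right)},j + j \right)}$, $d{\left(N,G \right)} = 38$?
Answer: $i \sqrt{4133001} \approx 2033.0 i$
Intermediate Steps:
$D{\left(j \right)} = 38 + j$ ($D{\left(j \right)} = j + 38 = 38 + j$)
$\sqrt{-4133367 + D{\left(328 \right)}} = \sqrt{-4133367 + \left(38 + 328\right)} = \sqrt{-4133367 + 366} = \sqrt{-4133001} = i \sqrt{4133001}$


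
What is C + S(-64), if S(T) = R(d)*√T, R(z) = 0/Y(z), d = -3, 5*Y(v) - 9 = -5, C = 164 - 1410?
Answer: -1246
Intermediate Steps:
C = -1246
Y(v) = ⅘ (Y(v) = 9/5 + (⅕)*(-5) = 9/5 - 1 = ⅘)
R(z) = 0 (R(z) = 0/(⅘) = 0*(5/4) = 0)
S(T) = 0 (S(T) = 0*√T = 0)
C + S(-64) = -1246 + 0 = -1246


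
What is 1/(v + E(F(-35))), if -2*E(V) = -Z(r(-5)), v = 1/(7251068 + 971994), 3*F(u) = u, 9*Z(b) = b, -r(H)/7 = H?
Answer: 37003779/71951797 ≈ 0.51429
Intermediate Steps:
r(H) = -7*H
Z(b) = b/9
F(u) = u/3
v = 1/8223062 ≈ 1.2161e-7
E(V) = 35/18 (E(V) = -(-1)*(-7*(-5))/9/2 = -(-1)*(⅑)*35/2 = -(-1)*35/(2*9) = -½*(-35/9) = 35/18)
1/(v + E(F(-35))) = 1/(1/8223062 + 35/18) = 1/(71951797/37003779) = 37003779/71951797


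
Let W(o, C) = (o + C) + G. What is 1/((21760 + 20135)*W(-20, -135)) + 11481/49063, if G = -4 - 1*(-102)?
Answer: 91085552/389246445 ≈ 0.23400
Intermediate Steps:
G = 98 (G = -4 + 102 = 98)
W(o, C) = 98 + C + o (W(o, C) = (o + C) + 98 = (C + o) + 98 = 98 + C + o)
1/((21760 + 20135)*W(-20, -135)) + 11481/49063 = 1/((21760 + 20135)*(98 - 135 - 20)) + 11481/49063 = 1/(41895*(-57)) + 11481*(1/49063) = (1/41895)*(-1/57) + 267/1141 = -1/2388015 + 267/1141 = 91085552/389246445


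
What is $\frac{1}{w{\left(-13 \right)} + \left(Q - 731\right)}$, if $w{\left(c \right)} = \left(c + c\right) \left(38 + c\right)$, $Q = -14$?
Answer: $- \frac{1}{1395} \approx -0.00071685$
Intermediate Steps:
$w{\left(c \right)} = 2 c \left(38 + c\right)$
$\frac{1}{w{\left(-13 \right)} + \left(Q - 731\right)} = \frac{1}{2 \left(-13\right) \left(38 - 13\right) - 745} = \frac{1}{2 \left(-13\right) 25 - 745} = \frac{1}{-650 - 745} = \frac{1}{-1395} = - \frac{1}{1395}$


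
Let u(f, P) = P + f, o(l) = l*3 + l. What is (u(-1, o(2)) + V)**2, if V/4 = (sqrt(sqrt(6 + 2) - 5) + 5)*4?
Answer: (87 + 16*I*sqrt(5 - 2*sqrt(2)))**2 ≈ 7013.1 + 4102.6*I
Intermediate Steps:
o(l) = 4*l (o(l) = 3*l + l = 4*l)
V = 80 + 16*sqrt(-5 + 2*sqrt(2)) (V = 4*((sqrt(sqrt(6 + 2) - 5) + 5)*4) = 4*((sqrt(sqrt(8) - 5) + 5)*4) = 4*((sqrt(2*sqrt(2) - 5) + 5)*4) = 4*((sqrt(-5 + 2*sqrt(2)) + 5)*4) = 4*((5 + sqrt(-5 + 2*sqrt(2)))*4) = 4*(20 + 4*sqrt(-5 + 2*sqrt(2))) = 80 + 16*sqrt(-5 + 2*sqrt(2)) ≈ 80.0 + 23.578*I)
(u(-1, o(2)) + V)**2 = ((4*2 - 1) + (80 + 16*sqrt(-5 + 2*sqrt(2))))**2 = ((8 - 1) + (80 + 16*sqrt(-5 + 2*sqrt(2))))**2 = (7 + (80 + 16*sqrt(-5 + 2*sqrt(2))))**2 = (87 + 16*sqrt(-5 + 2*sqrt(2)))**2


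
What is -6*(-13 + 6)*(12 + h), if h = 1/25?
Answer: 12642/25 ≈ 505.68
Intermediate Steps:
h = 1/25 ≈ 0.040000
-6*(-13 + 6)*(12 + h) = -6*(-13 + 6)*(12 + 1/25) = -(-42)*301/25 = -6*(-2107/25) = 12642/25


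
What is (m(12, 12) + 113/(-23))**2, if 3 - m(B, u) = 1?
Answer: 4489/529 ≈ 8.4858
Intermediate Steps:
m(B, u) = 2 (m(B, u) = 3 - 1*1 = 3 - 1 = 2)
(m(12, 12) + 113/(-23))**2 = (2 + 113/(-23))**2 = (2 + 113*(-1/23))**2 = (2 - 113/23)**2 = (-67/23)**2 = 4489/529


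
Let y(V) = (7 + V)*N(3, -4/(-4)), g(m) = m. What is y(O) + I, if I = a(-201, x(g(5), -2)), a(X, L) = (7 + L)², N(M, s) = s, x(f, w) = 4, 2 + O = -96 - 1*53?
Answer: -23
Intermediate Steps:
O = -151 (O = -2 + (-96 - 1*53) = -2 + (-96 - 53) = -2 - 149 = -151)
y(V) = 7 + V (y(V) = (7 + V)*(-4/(-4)) = (7 + V)*(-4*(-¼)) = (7 + V)*1 = 7 + V)
I = 121 (I = (7 + 4)² = 11² = 121)
y(O) + I = (7 - 151) + 121 = -144 + 121 = -23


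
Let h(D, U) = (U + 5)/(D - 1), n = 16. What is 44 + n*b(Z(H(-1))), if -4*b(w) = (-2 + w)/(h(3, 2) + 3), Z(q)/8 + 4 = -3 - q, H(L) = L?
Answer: 972/13 ≈ 74.769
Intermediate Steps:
Z(q) = -56 - 8*q (Z(q) = -32 + 8*(-3 - q) = -32 + (-24 - 8*q) = -56 - 8*q)
h(D, U) = (5 + U)/(-1 + D)
b(w) = 1/13 - w/26 (b(w) = -(-2 + w)/(4*((5 + 2)/(-1 + 3) + 3)) = -(-2 + w)/(4*(7/2 + 3)) = -(-2 + w)/(4*13/2) = -(-2 + w)*2/(4*13) = -(-4/13 + 2*w/13)/4 = 1/13 - w/26)
44 + n*b(Z(H(-1))) = 44 + 16*(1/13 - (-56 - 8*(-1))/26) = 44 + 16*(1/13 - (-56 + 8)/26) = 44 + 16*(1/13 - 1/26*(-48)) = 44 + 16*(1/13 + 24/13) = 44 + 16*(25/13) = 44 + 400/13 = 972/13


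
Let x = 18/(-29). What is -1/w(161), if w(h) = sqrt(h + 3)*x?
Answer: 29*sqrt(41)/1476 ≈ 0.12581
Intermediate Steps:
x = -18/29 (x = 18*(-1/29) = -18/29 ≈ -0.62069)
w(h) = -18*sqrt(3 + h)/29 (w(h) = sqrt(h + 3)*(-18/29) = sqrt(3 + h)*(-18/29) = -18*sqrt(3 + h)/29)
-1/w(161) = -1/((-18*sqrt(3 + 161)/29)) = -1/((-36*sqrt(41)/29)) = -(-29)*sqrt(41)/1476 = 29*sqrt(41)/1476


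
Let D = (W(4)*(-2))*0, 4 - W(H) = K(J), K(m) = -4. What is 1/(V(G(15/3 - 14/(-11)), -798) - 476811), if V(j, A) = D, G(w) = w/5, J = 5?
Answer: -1/476811 ≈ -2.0973e-6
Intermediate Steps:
W(H) = 8 (W(H) = 4 - 1*(-4) = 4 + 4 = 8)
G(w) = w/5 (G(w) = w*(1/5) = w/5)
D = 0 (D = (8*(-2))*0 = -16*0 = 0)
V(j, A) = 0
1/(V(G(15/3 - 14/(-11)), -798) - 476811) = 1/(0 - 476811) = 1/(-476811) = -1/476811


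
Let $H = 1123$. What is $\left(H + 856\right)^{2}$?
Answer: $3916441$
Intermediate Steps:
$\left(H + 856\right)^{2} = \left(1123 + 856\right)^{2} = 1979^{2} = 3916441$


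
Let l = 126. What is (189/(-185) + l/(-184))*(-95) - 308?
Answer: -496615/3404 ≈ -145.89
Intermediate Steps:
(189/(-185) + l/(-184))*(-95) - 308 = (189/(-185) + 126/(-184))*(-95) - 308 = (189*(-1/185) + 126*(-1/184))*(-95) - 308 = (-189/185 - 63/92)*(-95) - 308 = -29043/17020*(-95) - 308 = 551817/3404 - 308 = -496615/3404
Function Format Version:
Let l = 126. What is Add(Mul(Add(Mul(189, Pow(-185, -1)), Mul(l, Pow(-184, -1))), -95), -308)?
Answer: Rational(-496615, 3404) ≈ -145.89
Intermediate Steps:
Add(Mul(Add(Mul(189, Pow(-185, -1)), Mul(l, Pow(-184, -1))), -95), -308) = Add(Mul(Add(Mul(189, Pow(-185, -1)), Mul(126, Pow(-184, -1))), -95), -308) = Add(Mul(Add(Mul(189, Rational(-1, 185)), Mul(126, Rational(-1, 184))), -95), -308) = Add(Mul(Add(Rational(-189, 185), Rational(-63, 92)), -95), -308) = Add(Mul(Rational(-29043, 17020), -95), -308) = Add(Rational(551817, 3404), -308) = Rational(-496615, 3404)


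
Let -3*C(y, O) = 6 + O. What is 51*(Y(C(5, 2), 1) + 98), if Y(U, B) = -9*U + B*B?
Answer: 6273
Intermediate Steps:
C(y, O) = -2 - O/3 (C(y, O) = -(6 + O)/3 = -2 - O/3)
Y(U, B) = B**2 - 9*U (Y(U, B) = -9*U + B**2 = B**2 - 9*U)
51*(Y(C(5, 2), 1) + 98) = 51*((1**2 - 9*(-2 - 1/3*2)) + 98) = 51*((1 - 9*(-2 - 2/3)) + 98) = 51*((1 - 9*(-8/3)) + 98) = 51*((1 + 24) + 98) = 51*(25 + 98) = 51*123 = 6273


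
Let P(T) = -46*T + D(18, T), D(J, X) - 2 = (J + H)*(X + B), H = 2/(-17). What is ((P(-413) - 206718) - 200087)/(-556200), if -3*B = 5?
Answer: 20156231/28366200 ≈ 0.71057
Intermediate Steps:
B = -5/3 (B = -⅓*5 = -5/3 ≈ -1.6667)
H = -2/17 (H = 2*(-1/17) = -2/17 ≈ -0.11765)
D(J, X) = 2 + (-5/3 + X)*(-2/17 + J) (D(J, X) = 2 + (J - 2/17)*(X - 5/3) = 2 + (-2/17 + J)*(-5/3 + X) = 2 + (-5/3 + X)*(-2/17 + J))
P(T) = -1418/51 - 478*T/17 (P(T) = -46*T + (112/51 - 5/3*18 - 2*T/17 + 18*T) = -46*T + (112/51 - 30 - 2*T/17 + 18*T) = -46*T + (-1418/51 + 304*T/17) = -1418/51 - 478*T/17)
((P(-413) - 206718) - 200087)/(-556200) = (((-1418/51 - 478/17*(-413)) - 206718) - 200087)/(-556200) = (((-1418/51 + 197414/17) - 206718) - 200087)*(-1/556200) = ((590824/51 - 206718) - 200087)*(-1/556200) = (-9951794/51 - 200087)*(-1/556200) = -20156231/51*(-1/556200) = 20156231/28366200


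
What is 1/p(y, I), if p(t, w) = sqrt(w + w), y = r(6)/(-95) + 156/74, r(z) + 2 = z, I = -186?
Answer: -I*sqrt(93)/186 ≈ -0.051848*I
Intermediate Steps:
r(z) = -2 + z
y = 7262/3515 (y = (-2 + 6)/(-95) + 156/74 = 4*(-1/95) + 156*(1/74) = -4/95 + 78/37 = 7262/3515 ≈ 2.0660)
p(t, w) = sqrt(2)*sqrt(w) (p(t, w) = sqrt(2*w) = sqrt(2)*sqrt(w))
1/p(y, I) = 1/(sqrt(2)*sqrt(-186)) = 1/(sqrt(2)*(I*sqrt(186))) = 1/(2*I*sqrt(93)) = -I*sqrt(93)/186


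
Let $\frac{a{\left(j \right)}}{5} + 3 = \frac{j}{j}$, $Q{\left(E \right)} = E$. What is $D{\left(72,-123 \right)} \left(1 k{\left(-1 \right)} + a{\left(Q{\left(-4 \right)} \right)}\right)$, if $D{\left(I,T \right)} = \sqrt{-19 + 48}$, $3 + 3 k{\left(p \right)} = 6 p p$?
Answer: $- 9 \sqrt{29} \approx -48.466$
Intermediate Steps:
$k{\left(p \right)} = -1 + 2 p^{2}$ ($k{\left(p \right)} = -1 + \frac{6 p p}{3} = -1 + \frac{6 p^{2}}{3} = -1 + 2 p^{2}$)
$D{\left(I,T \right)} = \sqrt{29}$
$a{\left(j \right)} = -10$ ($a{\left(j \right)} = -15 + 5 \frac{j}{j} = -15 + 5 \cdot 1 = -15 + 5 = -10$)
$D{\left(72,-123 \right)} \left(1 k{\left(-1 \right)} + a{\left(Q{\left(-4 \right)} \right)}\right) = \sqrt{29} \left(1 \left(-1 + 2 \left(-1\right)^{2}\right) - 10\right) = \sqrt{29} \left(1 \left(-1 + 2 \cdot 1\right) - 10\right) = \sqrt{29} \left(1 \left(-1 + 2\right) - 10\right) = \sqrt{29} \left(1 \cdot 1 - 10\right) = \sqrt{29} \left(1 - 10\right) = \sqrt{29} \left(-9\right) = - 9 \sqrt{29}$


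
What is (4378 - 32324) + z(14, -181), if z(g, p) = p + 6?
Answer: -28121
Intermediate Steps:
z(g, p) = 6 + p
(4378 - 32324) + z(14, -181) = (4378 - 32324) + (6 - 181) = -27946 - 175 = -28121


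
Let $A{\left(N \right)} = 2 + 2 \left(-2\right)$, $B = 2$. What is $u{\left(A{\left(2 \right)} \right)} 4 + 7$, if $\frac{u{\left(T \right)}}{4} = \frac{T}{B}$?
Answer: $-9$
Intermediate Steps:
$A{\left(N \right)} = -2$ ($A{\left(N \right)} = 2 - 4 = -2$)
$u{\left(T \right)} = 2 T$ ($u{\left(T \right)} = 4 \frac{T}{2} = 2 T$)
$u{\left(A{\left(2 \right)} \right)} 4 + 7 = 2 \left(-2\right) 4 + 7 = \left(-4\right) 4 + 7 = -16 + 7 = -9$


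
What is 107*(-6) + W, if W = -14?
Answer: -656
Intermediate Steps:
107*(-6) + W = 107*(-6) - 14 = -642 - 14 = -656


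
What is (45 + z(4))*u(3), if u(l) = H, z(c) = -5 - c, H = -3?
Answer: -108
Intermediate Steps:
u(l) = -3
(45 + z(4))*u(3) = (45 + (-5 - 1*4))*(-3) = (45 + (-5 - 4))*(-3) = (45 - 9)*(-3) = 36*(-3) = -108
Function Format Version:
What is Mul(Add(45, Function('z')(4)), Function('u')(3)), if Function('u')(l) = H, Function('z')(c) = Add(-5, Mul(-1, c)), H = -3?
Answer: -108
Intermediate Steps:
Function('u')(l) = -3
Mul(Add(45, Function('z')(4)), Function('u')(3)) = Mul(Add(45, Add(-5, Mul(-1, 4))), -3) = Mul(Add(45, Add(-5, -4)), -3) = Mul(Add(45, -9), -3) = Mul(36, -3) = -108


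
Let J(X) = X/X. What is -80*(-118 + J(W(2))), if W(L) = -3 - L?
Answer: 9360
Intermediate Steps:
J(X) = 1
-80*(-118 + J(W(2))) = -80*(-118 + 1) = -80*(-117) = 9360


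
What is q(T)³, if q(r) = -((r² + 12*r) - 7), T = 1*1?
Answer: -216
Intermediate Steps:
T = 1
q(r) = 7 - r² - 12*r (q(r) = -(-7 + r² + 12*r) = 7 - r² - 12*r)
q(T)³ = (7 - 1*1² - 12*1)³ = (7 - 1*1 - 12)³ = (7 - 1 - 12)³ = (-6)³ = -216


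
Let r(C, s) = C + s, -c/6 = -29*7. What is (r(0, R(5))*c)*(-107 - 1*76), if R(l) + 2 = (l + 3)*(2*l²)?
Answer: -88711812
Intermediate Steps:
R(l) = -2 + 2*l²*(3 + l) (R(l) = -2 + (l + 3)*(2*l²) = -2 + (3 + l)*(2*l²) = -2 + 2*l²*(3 + l))
c = 1218 (c = -(-174)*7 = -6*(-203) = 1218)
(r(0, R(5))*c)*(-107 - 1*76) = ((0 + (-2 + 2*5³ + 6*5²))*1218)*(-107 - 1*76) = ((0 + (-2 + 2*125 + 6*25))*1218)*(-107 - 76) = ((0 + (-2 + 250 + 150))*1218)*(-183) = ((0 + 398)*1218)*(-183) = (398*1218)*(-183) = 484764*(-183) = -88711812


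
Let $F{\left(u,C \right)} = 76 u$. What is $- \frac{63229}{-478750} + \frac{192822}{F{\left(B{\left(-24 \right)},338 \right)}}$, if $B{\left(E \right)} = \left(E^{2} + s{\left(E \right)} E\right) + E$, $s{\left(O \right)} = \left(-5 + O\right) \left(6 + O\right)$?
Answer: $- \frac{2897001183}{36312230000} \approx -0.07978$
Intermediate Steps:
$B{\left(E \right)} = E + E^{2} + E \left(-30 + E + E^{2}\right)$ ($B{\left(E \right)} = \left(E^{2} + \left(-30 + E + E^{2}\right) E\right) + E = \left(E^{2} + E \left(-30 + E + E^{2}\right)\right) + E = E + E^{2} + E \left(-30 + E + E^{2}\right)$)
$- \frac{63229}{-478750} + \frac{192822}{F{\left(B{\left(-24 \right)},338 \right)}} = - \frac{63229}{-478750} + \frac{192822}{76 \left(- 24 \left(-29 + \left(-24\right)^{2} + 2 \left(-24\right)\right)\right)} = \left(-63229\right) \left(- \frac{1}{478750}\right) + \frac{192822}{76 \left(- 24 \left(-29 + 576 - 48\right)\right)} = \frac{63229}{478750} + \frac{192822}{76 \left(\left(-24\right) 499\right)} = \frac{63229}{478750} + \frac{192822}{76 \left(-11976\right)} = \frac{63229}{478750} + \frac{192822}{-910176} = \frac{63229}{478750} + 192822 \left(- \frac{1}{910176}\right) = \frac{63229}{478750} - \frac{32137}{151696} = - \frac{2897001183}{36312230000}$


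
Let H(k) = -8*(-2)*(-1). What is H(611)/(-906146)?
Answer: 8/453073 ≈ 1.7657e-5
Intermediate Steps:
H(k) = -16 (H(k) = 16*(-1) = -16)
H(611)/(-906146) = -16/(-906146) = -16*(-1/906146) = 8/453073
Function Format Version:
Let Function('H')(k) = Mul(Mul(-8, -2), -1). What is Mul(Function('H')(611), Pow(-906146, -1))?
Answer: Rational(8, 453073) ≈ 1.7657e-5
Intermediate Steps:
Function('H')(k) = -16 (Function('H')(k) = Mul(16, -1) = -16)
Mul(Function('H')(611), Pow(-906146, -1)) = Mul(-16, Pow(-906146, -1)) = Mul(-16, Rational(-1, 906146)) = Rational(8, 453073)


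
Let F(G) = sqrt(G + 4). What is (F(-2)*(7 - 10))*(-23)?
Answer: 69*sqrt(2) ≈ 97.581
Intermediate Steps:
F(G) = sqrt(4 + G)
(F(-2)*(7 - 10))*(-23) = (sqrt(4 - 2)*(7 - 10))*(-23) = (sqrt(2)*(-3))*(-23) = -3*sqrt(2)*(-23) = 69*sqrt(2)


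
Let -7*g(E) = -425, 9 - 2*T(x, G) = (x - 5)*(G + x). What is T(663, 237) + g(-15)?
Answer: -4144487/14 ≈ -2.9604e+5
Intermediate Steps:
T(x, G) = 9/2 - (-5 + x)*(G + x)/2 (T(x, G) = 9/2 - (x - 5)*(G + x)/2 = 9/2 - (-5 + x)*(G + x)/2)
g(E) = 425/7 (g(E) = -1/7*(-425) = 425/7)
T(663, 237) + g(-15) = (9/2 - 1/2*663**2 + (5/2)*237 + (5/2)*663 - 1/2*237*663) + 425/7 = (9/2 - 1/2*439569 + 1185/2 + 3315/2 - 157131/2) + 425/7 = (9/2 - 439569/2 + 1185/2 + 3315/2 - 157131/2) + 425/7 = -592191/2 + 425/7 = -4144487/14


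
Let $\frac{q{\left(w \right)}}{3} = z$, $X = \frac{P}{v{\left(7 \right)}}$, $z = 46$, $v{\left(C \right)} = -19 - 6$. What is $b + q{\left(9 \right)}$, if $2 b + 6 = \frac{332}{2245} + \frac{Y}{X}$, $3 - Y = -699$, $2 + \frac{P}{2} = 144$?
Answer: $\frac{66420569}{637580} \approx 104.18$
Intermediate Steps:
$P = 284$ ($P = -4 + 2 \cdot 144 = -4 + 288 = 284$)
$v{\left(C \right)} = -25$ ($v{\left(C \right)} = -19 - 6 = -25$)
$Y = 702$ ($Y = 3 - -699 = 3 + 699 = 702$)
$X = - \frac{284}{25}$ ($X = \frac{284}{-25} = 284 \left(- \frac{1}{25}\right) = - \frac{284}{25} \approx -11.36$)
$q{\left(w \right)} = 138$ ($q{\left(w \right)} = 3 \cdot 46 = 138$)
$b = - \frac{21565471}{637580}$ ($b = -3 + \frac{\frac{332}{2245} + \frac{702}{- \frac{284}{25}}}{2} = -3 + \frac{332 \cdot \frac{1}{2245} + 702 \left(- \frac{25}{284}\right)}{2} = -3 + \frac{\frac{332}{2245} - \frac{8775}{142}}{2} = -3 + \frac{1}{2} \left(- \frac{19652731}{318790}\right) = -3 - \frac{19652731}{637580} = - \frac{21565471}{637580} \approx -33.824$)
$b + q{\left(9 \right)} = - \frac{21565471}{637580} + 138 = \frac{66420569}{637580}$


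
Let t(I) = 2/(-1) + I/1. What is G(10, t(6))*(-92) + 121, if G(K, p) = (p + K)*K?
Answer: -12759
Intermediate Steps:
t(I) = -2 + I (t(I) = 2*(-1) + I*1 = -2 + I)
G(K, p) = K*(K + p) (G(K, p) = (K + p)*K = K*(K + p))
G(10, t(6))*(-92) + 121 = (10*(10 + (-2 + 6)))*(-92) + 121 = (10*(10 + 4))*(-92) + 121 = (10*14)*(-92) + 121 = 140*(-92) + 121 = -12880 + 121 = -12759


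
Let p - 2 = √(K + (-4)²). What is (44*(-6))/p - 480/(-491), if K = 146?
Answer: 167544/38789 - 1188*√2/79 ≈ -16.948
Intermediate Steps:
p = 2 + 9*√2 (p = 2 + √(146 + (-4)²) = 2 + √(146 + 16) = 2 + √162 = 2 + 9*√2 ≈ 14.728)
(44*(-6))/p - 480/(-491) = (44*(-6))/(2 + 9*√2) - 480/(-491) = -264/(2 + 9*√2) - 480*(-1/491) = -264/(2 + 9*√2) + 480/491 = 480/491 - 264/(2 + 9*√2)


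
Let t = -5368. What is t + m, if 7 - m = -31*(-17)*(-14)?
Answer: 2017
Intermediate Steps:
m = 7385 (m = 7 - (-31*(-17))*(-14) = 7 - 527*(-14) = 7 - 1*(-7378) = 7 + 7378 = 7385)
t + m = -5368 + 7385 = 2017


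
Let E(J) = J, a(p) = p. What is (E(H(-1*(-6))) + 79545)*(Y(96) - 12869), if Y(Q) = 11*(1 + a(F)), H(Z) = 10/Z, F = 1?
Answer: -3065808080/3 ≈ -1.0219e+9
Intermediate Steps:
Y(Q) = 22 (Y(Q) = 11*(1 + 1) = 11*2 = 22)
(E(H(-1*(-6))) + 79545)*(Y(96) - 12869) = (10/((-1*(-6))) + 79545)*(22 - 12869) = (10/6 + 79545)*(-12847) = (10*(1/6) + 79545)*(-12847) = (5/3 + 79545)*(-12847) = (238640/3)*(-12847) = -3065808080/3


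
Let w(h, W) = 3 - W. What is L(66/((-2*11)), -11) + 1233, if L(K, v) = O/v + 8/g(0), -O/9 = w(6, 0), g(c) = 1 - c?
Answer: 13678/11 ≈ 1243.5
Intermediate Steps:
O = -27 (O = -9*(3 - 1*0) = -9*(3 + 0) = -9*3 = -27)
L(K, v) = 8 - 27/v (L(K, v) = -27/v + 8/(1 - 1*0) = -27/v + 8/(1 + 0) = -27/v + 8/1 = -27/v + 8*1 = -27/v + 8 = 8 - 27/v)
L(66/((-2*11)), -11) + 1233 = (8 - 27/(-11)) + 1233 = (8 - 27*(-1/11)) + 1233 = (8 + 27/11) + 1233 = 115/11 + 1233 = 13678/11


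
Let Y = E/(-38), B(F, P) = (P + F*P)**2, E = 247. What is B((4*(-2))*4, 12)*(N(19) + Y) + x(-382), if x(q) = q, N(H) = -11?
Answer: -2422102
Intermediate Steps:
Y = -13/2 (Y = 247/(-38) = 247*(-1/38) = -13/2 ≈ -6.5000)
B((4*(-2))*4, 12)*(N(19) + Y) + x(-382) = (12**2*(1 + (4*(-2))*4)**2)*(-11 - 13/2) - 382 = (144*(1 - 8*4)**2)*(-35/2) - 382 = (144*(1 - 32)**2)*(-35/2) - 382 = (144*(-31)**2)*(-35/2) - 382 = (144*961)*(-35/2) - 382 = 138384*(-35/2) - 382 = -2421720 - 382 = -2422102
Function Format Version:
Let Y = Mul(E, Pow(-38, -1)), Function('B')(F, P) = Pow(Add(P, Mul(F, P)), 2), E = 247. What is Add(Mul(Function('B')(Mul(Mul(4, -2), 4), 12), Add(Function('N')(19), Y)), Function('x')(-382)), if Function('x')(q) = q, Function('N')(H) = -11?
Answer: -2422102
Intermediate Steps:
Y = Rational(-13, 2) (Y = Mul(247, Pow(-38, -1)) = Mul(247, Rational(-1, 38)) = Rational(-13, 2) ≈ -6.5000)
Add(Mul(Function('B')(Mul(Mul(4, -2), 4), 12), Add(Function('N')(19), Y)), Function('x')(-382)) = Add(Mul(Mul(Pow(12, 2), Pow(Add(1, Mul(Mul(4, -2), 4)), 2)), Add(-11, Rational(-13, 2))), -382) = Add(Mul(Mul(144, Pow(Add(1, Mul(-8, 4)), 2)), Rational(-35, 2)), -382) = Add(Mul(Mul(144, Pow(Add(1, -32), 2)), Rational(-35, 2)), -382) = Add(Mul(Mul(144, Pow(-31, 2)), Rational(-35, 2)), -382) = Add(Mul(Mul(144, 961), Rational(-35, 2)), -382) = Add(Mul(138384, Rational(-35, 2)), -382) = Add(-2421720, -382) = -2422102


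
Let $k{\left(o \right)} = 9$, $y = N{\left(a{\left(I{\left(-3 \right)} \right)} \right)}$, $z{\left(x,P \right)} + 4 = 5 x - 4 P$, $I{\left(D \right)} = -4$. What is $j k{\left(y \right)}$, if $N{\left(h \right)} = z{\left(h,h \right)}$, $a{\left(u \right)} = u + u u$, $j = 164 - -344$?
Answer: $4572$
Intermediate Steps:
$z{\left(x,P \right)} = -4 - 4 P + 5 x$ ($z{\left(x,P \right)} = -4 - \left(- 5 x + 4 P\right) = -4 - 4 P + 5 x$)
$j = 508$ ($j = 164 + 344 = 508$)
$a{\left(u \right)} = u + u^{2}$
$N{\left(h \right)} = -4 + h$ ($N{\left(h \right)} = -4 - 4 h + 5 h = -4 + h$)
$y = 8$ ($y = -4 - 4 \left(1 - 4\right) = -4 - -12 = -4 + 12 = 8$)
$j k{\left(y \right)} = 508 \cdot 9 = 4572$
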